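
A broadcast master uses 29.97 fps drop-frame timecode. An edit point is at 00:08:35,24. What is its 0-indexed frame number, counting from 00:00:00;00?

15458

As if non-drop at 30 labels/s: (0 × 3600 + 8 × 60 + 35) × 30 + 24 = 15474.
Minute boundaries passed: 8; those not divisible by 10: 8 − 0 = 8; dropped labels = 2 × 8 = 16.
Actual frame index = 15474 − 16 = 15458.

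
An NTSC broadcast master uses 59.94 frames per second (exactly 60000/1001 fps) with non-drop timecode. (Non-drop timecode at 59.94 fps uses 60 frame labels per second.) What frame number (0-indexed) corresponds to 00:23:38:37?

Total seconds to the label: (0 × 3600 + 23 × 60 + 38) = 1418.
Frame index = 1418 × 60 + 37 = 85117.

85117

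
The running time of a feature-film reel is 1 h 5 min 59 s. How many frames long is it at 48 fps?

1 h 5 min 59 s = 3959 s.
Frames = 3959 × 48 = 190032.

190032 frames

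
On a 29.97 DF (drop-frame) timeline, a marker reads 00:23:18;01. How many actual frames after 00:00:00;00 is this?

41899

As if non-drop at 30 labels/s: (0 × 3600 + 23 × 60 + 18) × 30 + 1 = 41941.
Minute boundaries passed: 23; those not divisible by 10: 23 − 2 = 21; dropped labels = 2 × 21 = 42.
Actual frame index = 41941 − 42 = 41899.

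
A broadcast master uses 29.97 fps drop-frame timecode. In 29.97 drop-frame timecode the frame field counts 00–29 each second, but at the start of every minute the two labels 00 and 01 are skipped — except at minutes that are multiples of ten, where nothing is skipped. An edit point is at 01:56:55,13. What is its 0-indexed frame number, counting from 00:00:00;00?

210253

As if non-drop at 30 labels/s: (1 × 3600 + 56 × 60 + 55) × 30 + 13 = 210463.
Minute boundaries passed: 116; those not divisible by 10: 116 − 11 = 105; dropped labels = 2 × 105 = 210.
Actual frame index = 210463 − 210 = 210253.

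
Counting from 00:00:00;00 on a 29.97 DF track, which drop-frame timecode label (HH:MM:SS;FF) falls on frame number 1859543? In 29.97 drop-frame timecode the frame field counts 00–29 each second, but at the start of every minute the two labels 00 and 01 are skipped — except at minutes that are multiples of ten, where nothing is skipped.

17:14:06;25

Each 10-minute DF block holds 10 × 60 × 30 − 9 × 2 = 17982 frames. 1859543 ÷ 17982 → 103 full blocks, remainder 7397.
Within the partial block the first minute is 1800 frames and each further minute 1798, so 4 further minute boundaries passed. Total skipped labels = 18 × 103 + 2 × 4 = 1862.
Non-drop label index = 1859543 + 1862 = 1861405; at 30 labels/s that is 17:14:06:25, i.e. DF 17:14:06;25.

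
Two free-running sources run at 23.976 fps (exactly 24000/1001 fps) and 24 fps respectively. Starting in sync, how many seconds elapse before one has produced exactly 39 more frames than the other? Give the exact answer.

The gap grows by |24 − 24000/1001| = 24/1001 frames per second.
Time for a 39-frame gap: 39 ÷ (24/1001) = 1626.625 s.

1626.625 seconds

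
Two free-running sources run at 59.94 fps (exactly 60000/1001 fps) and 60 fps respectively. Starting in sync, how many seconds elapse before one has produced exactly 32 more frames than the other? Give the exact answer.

8008/15 seconds

The gap grows by |60 − 60000/1001| = 60/1001 frames per second.
Time for a 32-frame gap: 32 ÷ (60/1001) = 8008/15 s.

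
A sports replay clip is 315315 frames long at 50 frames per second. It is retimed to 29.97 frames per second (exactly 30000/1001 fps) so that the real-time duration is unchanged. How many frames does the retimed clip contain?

Target frames = source frames × (target rate / source rate) = 315315 × (30000/1001)/(50) = 315315 × 600/1001 = 189000.

189000 frames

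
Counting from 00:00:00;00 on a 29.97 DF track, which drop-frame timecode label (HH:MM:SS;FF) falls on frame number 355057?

03:17:27;03

Ten DF minutes hold 17982 frames, so frame 355057 lies in block 19 (frames 341658–359639) with 13399 frames into that block.
The block's first minute is 1800 frames and the rest 1798 each; 13399 frames reaches minute 7, so 19 × 18 + 7 × 2 = 356 labels have been skipped so far.
Adding those back, label number 355057 + 356 = 355413 at 30 labels/s is 11847 s + 3 f = 3 h 17 min 27 s frame 3, i.e. 03:17:27;03.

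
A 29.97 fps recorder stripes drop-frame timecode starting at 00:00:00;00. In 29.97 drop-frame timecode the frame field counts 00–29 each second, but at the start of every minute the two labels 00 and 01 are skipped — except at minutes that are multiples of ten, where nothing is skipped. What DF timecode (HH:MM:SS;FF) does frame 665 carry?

00:00:22;05

Ten DF minutes hold 17982 frames, so frame 665 lies in block 0 (frames 0–17981) with 665 frames into that block.
The block's first minute is 1800 frames and the rest 1798 each; 665 frames reaches minute 0, so 0 × 18 + 0 × 2 = 0 labels have been skipped so far.
Adding those back, label number 665 + 0 = 665 at 30 labels/s is 22 s + 5 f = 0 h 0 min 22 s frame 5, i.e. 00:00:22;05.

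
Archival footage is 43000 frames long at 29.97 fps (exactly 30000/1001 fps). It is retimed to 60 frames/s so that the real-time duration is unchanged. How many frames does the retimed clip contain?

Target frames = source frames × (target rate / source rate) = 43000 × (60)/(30000/1001) = 43000 × 1001/500 = 86086.

86086 frames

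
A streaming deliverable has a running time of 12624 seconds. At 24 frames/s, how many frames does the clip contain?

Frames = 12624 × 24 = 302976.

302976 frames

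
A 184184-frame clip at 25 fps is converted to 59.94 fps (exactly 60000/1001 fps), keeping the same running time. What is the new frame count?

441600 frames

Target frames = source frames × (target rate / source rate) = 184184 × (60000/1001)/(25) = 184184 × 2400/1001 = 441600.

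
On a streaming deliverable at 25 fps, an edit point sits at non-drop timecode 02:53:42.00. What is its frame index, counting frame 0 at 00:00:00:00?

frame 260550

Total seconds to the label: (2 × 3600 + 53 × 60 + 42) = 10422.
Frame index = 10422 × 25 + 0 = 260550.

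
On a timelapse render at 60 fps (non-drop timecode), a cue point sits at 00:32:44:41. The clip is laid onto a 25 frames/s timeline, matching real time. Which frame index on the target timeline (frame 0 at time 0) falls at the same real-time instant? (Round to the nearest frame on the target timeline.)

frame 49117

Source frame index: (0×3600 + 32×60 + 44) × 60 + 41 = 117881.
Real time: 117881 / (60) = 117881/60 s.
Target frame: (117881/60) × (25) = 589405/12 ≈ 49117.083 → 49117.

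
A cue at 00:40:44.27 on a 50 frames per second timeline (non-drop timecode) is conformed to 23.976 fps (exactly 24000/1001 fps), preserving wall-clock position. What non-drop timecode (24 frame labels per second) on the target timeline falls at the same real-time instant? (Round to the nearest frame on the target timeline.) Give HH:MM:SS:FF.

Source frame index: (0×3600 + 40×60 + 44) × 50 + 27 = 122227.
Real time: 122227 / (50) = 122227/50 s.
Target frame: (122227/50) × (24000/1001) = 8381280/143 ≈ 58610.350 → 58610.
At 24 labels/s: frame 58610 → 00:40:42:02.

00:40:42:02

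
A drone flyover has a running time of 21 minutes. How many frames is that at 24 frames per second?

30240 frames

21 min = 1260 s.
Frames = 1260 × 24 = 30240.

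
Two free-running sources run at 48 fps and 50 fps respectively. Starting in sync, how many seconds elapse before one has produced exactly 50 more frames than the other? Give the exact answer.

The gap grows by |50 − 48| = 2 frames per second.
Time for a 50-frame gap: 50 ÷ (2) = 25 s.

25 seconds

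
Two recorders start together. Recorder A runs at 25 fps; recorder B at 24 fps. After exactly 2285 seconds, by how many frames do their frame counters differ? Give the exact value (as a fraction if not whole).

2285 frames

A emits 25 × 2285 = 57125 frames; B emits 24 × 2285 = 54840.
Difference = 2285 frames; B is behind A.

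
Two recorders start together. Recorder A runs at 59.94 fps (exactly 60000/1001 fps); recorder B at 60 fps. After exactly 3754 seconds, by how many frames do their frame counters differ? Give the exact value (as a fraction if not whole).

A emits 60000/1001 × 3754 = 225240000/1001 frames; B emits 60 × 3754 = 225240.
Difference = 225240/1001 frames (≈ 225.0150); B is ahead of A.

225240/1001 frames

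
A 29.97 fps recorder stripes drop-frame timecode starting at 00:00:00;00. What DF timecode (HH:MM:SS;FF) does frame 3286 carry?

00:01:49;18

Ten DF minutes hold 17982 frames, so frame 3286 lies in block 0 (frames 0–17981) with 3286 frames into that block.
The block's first minute is 1800 frames and the rest 1798 each; 3286 frames reaches minute 1, so 0 × 18 + 1 × 2 = 2 labels have been skipped so far.
Adding those back, label number 3286 + 2 = 3288 at 30 labels/s is 109 s + 18 f = 0 h 1 min 49 s frame 18, i.e. 00:01:49;18.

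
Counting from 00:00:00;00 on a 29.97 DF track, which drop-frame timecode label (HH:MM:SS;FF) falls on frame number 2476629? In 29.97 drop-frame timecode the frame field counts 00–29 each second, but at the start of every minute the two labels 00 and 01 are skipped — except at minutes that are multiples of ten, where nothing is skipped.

Ten DF minutes hold 17982 frames, so frame 2476629 lies in block 137 (frames 2463534–2481515) with 13095 frames into that block.
The block's first minute is 1800 frames and the rest 1798 each; 13095 frames reaches minute 7, so 137 × 18 + 7 × 2 = 2480 labels have been skipped so far.
Adding those back, label number 2476629 + 2480 = 2479109 at 30 labels/s is 82636 s + 29 f = 22 h 57 min 16 s frame 29, i.e. 22:57:16;29.

22:57:16;29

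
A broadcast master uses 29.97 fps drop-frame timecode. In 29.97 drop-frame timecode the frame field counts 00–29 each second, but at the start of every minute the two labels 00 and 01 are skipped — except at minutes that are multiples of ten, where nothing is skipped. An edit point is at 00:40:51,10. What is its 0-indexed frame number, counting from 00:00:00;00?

As if non-drop at 30 labels/s: (0 × 3600 + 40 × 60 + 51) × 30 + 10 = 73540.
Minute boundaries passed: 40; those not divisible by 10: 40 − 4 = 36; dropped labels = 2 × 36 = 72.
Actual frame index = 73540 − 72 = 73468.

73468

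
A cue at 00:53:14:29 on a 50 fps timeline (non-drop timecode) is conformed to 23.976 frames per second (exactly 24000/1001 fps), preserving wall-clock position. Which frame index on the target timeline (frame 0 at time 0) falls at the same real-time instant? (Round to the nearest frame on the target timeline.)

frame 76593

Source frame index: (0×3600 + 53×60 + 14) × 50 + 29 = 159729.
Real time: 159729 / (50) = 159729/50 s.
Target frame: (159729/50) × (24000/1001) = 76669920/1001 ≈ 76593.327 → 76593.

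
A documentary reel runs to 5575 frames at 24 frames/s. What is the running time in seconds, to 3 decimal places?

Running time = 5575 × 1/24 = 5575/24 s ≈ 232.292 s.

232.292 seconds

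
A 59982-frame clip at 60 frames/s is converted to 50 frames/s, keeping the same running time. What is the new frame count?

49985 frames

Target frames = source frames × (target rate / source rate) = 59982 × (50)/(60) = 59982 × 5/6 = 49985.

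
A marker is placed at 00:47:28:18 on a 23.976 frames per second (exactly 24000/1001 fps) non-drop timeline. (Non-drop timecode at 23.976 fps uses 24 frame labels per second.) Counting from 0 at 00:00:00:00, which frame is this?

68370

Total seconds to the label: (0 × 3600 + 47 × 60 + 28) = 2848.
Frame index = 2848 × 24 + 18 = 68370.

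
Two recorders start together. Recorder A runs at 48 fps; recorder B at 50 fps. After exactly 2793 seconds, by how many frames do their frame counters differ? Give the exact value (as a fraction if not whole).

A emits 48 × 2793 = 134064 frames; B emits 50 × 2793 = 139650.
Difference = 5586 frames; B is ahead of A.

5586 frames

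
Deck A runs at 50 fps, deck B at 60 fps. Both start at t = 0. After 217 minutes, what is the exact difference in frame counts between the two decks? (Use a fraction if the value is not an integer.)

130200 frames

217 min = 13020 s.
A emits 50 × 13020 = 651000 frames; B emits 60 × 13020 = 781200.
Difference = 130200 frames; B is ahead of A.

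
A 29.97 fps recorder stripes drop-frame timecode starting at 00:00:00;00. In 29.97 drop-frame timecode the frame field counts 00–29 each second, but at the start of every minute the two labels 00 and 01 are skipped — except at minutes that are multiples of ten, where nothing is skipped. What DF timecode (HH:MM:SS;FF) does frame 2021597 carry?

Ten DF minutes hold 17982 frames, so frame 2021597 lies in block 112 (frames 2013984–2031965) with 7613 frames into that block.
The block's first minute is 1800 frames and the rest 1798 each; 7613 frames reaches minute 4, so 112 × 18 + 4 × 2 = 2024 labels have been skipped so far.
Adding those back, label number 2021597 + 2024 = 2023621 at 30 labels/s is 67454 s + 1 f = 18 h 44 min 14 s frame 1, i.e. 18:44:14;01.

18:44:14;01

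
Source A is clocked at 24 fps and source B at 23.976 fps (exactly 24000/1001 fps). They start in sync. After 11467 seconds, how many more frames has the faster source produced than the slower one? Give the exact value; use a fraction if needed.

A emits 24 × 11467 = 275208 frames; B emits 24000/1001 × 11467 = 275208000/1001.
Difference = 275208/1001 frames (≈ 274.9331); B is behind A.

275208/1001 frames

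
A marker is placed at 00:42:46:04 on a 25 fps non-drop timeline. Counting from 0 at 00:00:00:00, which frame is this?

Total seconds to the label: (0 × 3600 + 42 × 60 + 46) = 2566.
Frame index = 2566 × 25 + 4 = 64154.

64154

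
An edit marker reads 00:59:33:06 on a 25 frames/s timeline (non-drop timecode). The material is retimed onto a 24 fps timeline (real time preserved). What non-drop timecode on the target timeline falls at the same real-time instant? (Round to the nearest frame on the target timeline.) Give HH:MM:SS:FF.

Source frame index: (0×3600 + 59×60 + 33) × 25 + 6 = 89331.
Real time: 89331 / (25) = 89331/25 s.
Target frame: (89331/25) × (24) = 2143944/25 ≈ 85757.760 → 85758.
At 24 labels/s: frame 85758 → 00:59:33:06.

00:59:33:06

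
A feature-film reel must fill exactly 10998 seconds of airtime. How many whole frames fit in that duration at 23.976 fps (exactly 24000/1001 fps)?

Frames = 10998 × 24000/1001 = 20304000/77 ≈ 263688.3117.
Complete frames: 263688.

263688 frames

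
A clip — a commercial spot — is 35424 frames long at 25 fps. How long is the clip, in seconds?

1416.96 seconds

Running time = 35424 / (25) = 1416.96 s.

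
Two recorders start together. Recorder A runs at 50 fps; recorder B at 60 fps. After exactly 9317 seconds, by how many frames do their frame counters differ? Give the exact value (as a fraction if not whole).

A emits 50 × 9317 = 465850 frames; B emits 60 × 9317 = 559020.
Difference = 93170 frames; B is ahead of A.

93170 frames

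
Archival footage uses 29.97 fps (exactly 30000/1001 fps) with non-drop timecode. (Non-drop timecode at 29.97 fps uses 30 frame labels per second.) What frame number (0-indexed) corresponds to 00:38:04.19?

Total seconds to the label: (0 × 3600 + 38 × 60 + 4) = 2284.
Frame index = 2284 × 30 + 19 = 68539.

frame 68539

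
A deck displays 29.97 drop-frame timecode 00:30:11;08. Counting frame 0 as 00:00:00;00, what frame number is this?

Complete 10-minute blocks: 3, each 17982 frames → 53946.
Remaining 0 whole minutes in the current block: 0 frames.
Within the current minute: 11 × 30 + 8 = 338. Total = 53946 + 0 + 338 = 54284.

54284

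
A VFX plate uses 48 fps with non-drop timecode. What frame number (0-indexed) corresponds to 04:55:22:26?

Total seconds to the label: (4 × 3600 + 55 × 60 + 22) = 17722.
Frame index = 17722 × 48 + 26 = 850682.

850682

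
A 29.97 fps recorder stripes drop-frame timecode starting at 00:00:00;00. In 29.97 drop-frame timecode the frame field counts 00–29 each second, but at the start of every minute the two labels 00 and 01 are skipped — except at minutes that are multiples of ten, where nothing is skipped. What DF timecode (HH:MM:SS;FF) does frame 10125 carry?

00:05:37;25

Ten DF minutes hold 17982 frames, so frame 10125 lies in block 0 (frames 0–17981) with 10125 frames into that block.
The block's first minute is 1800 frames and the rest 1798 each; 10125 frames reaches minute 5, so 0 × 18 + 5 × 2 = 10 labels have been skipped so far.
Adding those back, label number 10125 + 10 = 10135 at 30 labels/s is 337 s + 25 f = 0 h 5 min 37 s frame 25, i.e. 00:05:37;25.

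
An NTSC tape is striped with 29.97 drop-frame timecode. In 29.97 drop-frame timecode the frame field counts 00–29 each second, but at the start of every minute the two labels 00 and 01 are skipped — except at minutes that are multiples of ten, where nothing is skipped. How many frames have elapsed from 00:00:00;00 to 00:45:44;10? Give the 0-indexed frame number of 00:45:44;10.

82248

Complete 10-minute blocks: 4, each 17982 frames → 71928.
Remaining 5 whole minutes in the current block: 1800 + 4 × 1798 = 8992 frames.
Within the current minute: 44 × 30 + 10 − 2 = 1328 (labels ;00/;01 skipped at this minute). Total = 71928 + 8992 + 1328 = 82248.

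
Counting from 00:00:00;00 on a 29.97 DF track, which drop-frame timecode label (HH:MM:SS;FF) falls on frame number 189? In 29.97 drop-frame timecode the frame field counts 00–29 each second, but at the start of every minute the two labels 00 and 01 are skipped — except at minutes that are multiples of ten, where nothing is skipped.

00:00:06;09

Ten DF minutes hold 17982 frames, so frame 189 lies in block 0 (frames 0–17981) with 189 frames into that block.
The block's first minute is 1800 frames and the rest 1798 each; 189 frames reaches minute 0, so 0 × 18 + 0 × 2 = 0 labels have been skipped so far.
Adding those back, label number 189 + 0 = 189 at 30 labels/s is 6 s + 9 f = 0 h 0 min 6 s frame 9, i.e. 00:00:06;09.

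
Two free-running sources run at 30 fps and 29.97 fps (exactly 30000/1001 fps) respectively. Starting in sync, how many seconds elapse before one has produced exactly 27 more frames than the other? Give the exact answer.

The gap grows by |30000/1001 − 30| = 30/1001 frames per second.
Time for a 27-frame gap: 27 ÷ (30/1001) = 900.9 s.

900.9 seconds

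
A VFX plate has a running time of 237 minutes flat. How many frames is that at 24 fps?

341280 frames

237 min = 14220 s.
Frames = 14220 × 24 = 341280.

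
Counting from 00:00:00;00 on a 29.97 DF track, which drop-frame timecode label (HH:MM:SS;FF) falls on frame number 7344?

00:04:05;02

Ten DF minutes hold 17982 frames, so frame 7344 lies in block 0 (frames 0–17981) with 7344 frames into that block.
The block's first minute is 1800 frames and the rest 1798 each; 7344 frames reaches minute 4, so 0 × 18 + 4 × 2 = 8 labels have been skipped so far.
Adding those back, label number 7344 + 8 = 7352 at 30 labels/s is 245 s + 2 f = 0 h 4 min 5 s frame 2, i.e. 00:04:05;02.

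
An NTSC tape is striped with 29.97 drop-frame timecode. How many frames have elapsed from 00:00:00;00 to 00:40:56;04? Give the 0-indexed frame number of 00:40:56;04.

Complete 10-minute blocks: 4, each 17982 frames → 71928.
Remaining 0 whole minutes in the current block: 0 frames.
Within the current minute: 56 × 30 + 4 = 1684. Total = 71928 + 0 + 1684 = 73612.

73612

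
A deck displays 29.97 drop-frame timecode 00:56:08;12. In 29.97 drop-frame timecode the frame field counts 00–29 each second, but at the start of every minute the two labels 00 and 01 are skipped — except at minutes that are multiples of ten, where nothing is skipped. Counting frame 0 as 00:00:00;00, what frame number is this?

As if non-drop at 30 labels/s: (0 × 3600 + 56 × 60 + 8) × 30 + 12 = 101052.
Minute boundaries passed: 56; those not divisible by 10: 56 − 5 = 51; dropped labels = 2 × 51 = 102.
Actual frame index = 101052 − 102 = 100950.

100950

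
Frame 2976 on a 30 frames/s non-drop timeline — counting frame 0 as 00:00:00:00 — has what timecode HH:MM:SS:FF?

00:01:39:06

2976 ÷ 30 = 99 full seconds, remainder 6 frames.
99 s = 0 h 1 min 39 s.
Timecode: 00:01:39:06.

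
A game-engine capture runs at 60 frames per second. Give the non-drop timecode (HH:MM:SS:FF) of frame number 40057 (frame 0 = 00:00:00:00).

00:11:07:37

40057 ÷ 60 = 667 full seconds, remainder 37 frames.
667 s = 0 h 11 min 7 s.
Timecode: 00:11:07:37.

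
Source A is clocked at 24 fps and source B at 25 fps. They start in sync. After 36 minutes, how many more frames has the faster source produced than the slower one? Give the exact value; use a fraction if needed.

36 min = 2160 s.
A emits 24 × 2160 = 51840 frames; B emits 25 × 2160 = 54000.
Difference = 2160 frames; B is ahead of A.

2160 frames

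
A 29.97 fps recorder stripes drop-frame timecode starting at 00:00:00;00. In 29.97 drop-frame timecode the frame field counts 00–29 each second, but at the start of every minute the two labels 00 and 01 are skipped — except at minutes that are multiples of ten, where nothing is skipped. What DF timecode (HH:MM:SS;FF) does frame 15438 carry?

00:08:35;04

Each 10-minute DF block holds 10 × 60 × 30 − 9 × 2 = 17982 frames. 15438 ÷ 17982 → 0 full blocks, remainder 15438.
Within the partial block the first minute is 1800 frames and each further minute 1798, so 8 further minute boundaries passed. Total skipped labels = 18 × 0 + 2 × 8 = 16.
Non-drop label index = 15438 + 16 = 15454; at 30 labels/s that is 00:08:35:04, i.e. DF 00:08:35;04.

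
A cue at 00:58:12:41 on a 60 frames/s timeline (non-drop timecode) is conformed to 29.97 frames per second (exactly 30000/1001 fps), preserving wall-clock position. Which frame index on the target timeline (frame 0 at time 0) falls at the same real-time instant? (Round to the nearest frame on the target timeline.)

Source frame index: (0×3600 + 58×60 + 12) × 60 + 41 = 209561.
Real time: 209561 / (60) = 209561/60 s.
Target frame: (209561/60) × (30000/1001) = 9525500/91 ≈ 104675.824 → 104676.

frame 104676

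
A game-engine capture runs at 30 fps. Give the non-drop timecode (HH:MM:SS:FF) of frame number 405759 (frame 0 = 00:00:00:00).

03:45:25:09

405759 ÷ 30 = 13525 full seconds, remainder 9 frames.
13525 s = 3 h 45 min 25 s.
Timecode: 03:45:25:09.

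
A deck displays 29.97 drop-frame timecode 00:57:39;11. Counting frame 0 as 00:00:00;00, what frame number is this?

103677

Complete 10-minute blocks: 5, each 17982 frames → 89910.
Remaining 7 whole minutes in the current block: 1800 + 6 × 1798 = 12588 frames.
Within the current minute: 39 × 30 + 11 − 2 = 1179 (labels ;00/;01 skipped at this minute). Total = 89910 + 12588 + 1179 = 103677.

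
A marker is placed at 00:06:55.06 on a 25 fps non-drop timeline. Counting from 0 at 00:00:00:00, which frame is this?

10381

Total seconds to the label: (0 × 3600 + 6 × 60 + 55) = 415.
Frame index = 415 × 25 + 6 = 10381.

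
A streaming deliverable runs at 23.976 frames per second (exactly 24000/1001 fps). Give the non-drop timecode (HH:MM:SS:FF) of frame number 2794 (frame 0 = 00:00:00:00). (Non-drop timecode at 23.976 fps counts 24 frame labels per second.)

2794 ÷ 24 = 116 full seconds, remainder 10 frames.
116 s = 0 h 1 min 56 s.
Timecode: 00:01:56:10.

00:01:56:10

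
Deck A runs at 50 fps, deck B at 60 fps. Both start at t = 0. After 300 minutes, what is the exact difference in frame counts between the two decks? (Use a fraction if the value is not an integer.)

180000 frames

300 min = 18000 s.
A emits 50 × 18000 = 900000 frames; B emits 60 × 18000 = 1080000.
Difference = 180000 frames; B is ahead of A.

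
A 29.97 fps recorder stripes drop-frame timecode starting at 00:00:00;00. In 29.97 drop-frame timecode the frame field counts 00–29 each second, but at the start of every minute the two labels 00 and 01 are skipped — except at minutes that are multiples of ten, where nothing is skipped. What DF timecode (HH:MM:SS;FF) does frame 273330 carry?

Ten DF minutes hold 17982 frames, so frame 273330 lies in block 15 (frames 269730–287711) with 3600 frames into that block.
The block's first minute is 1800 frames and the rest 1798 each; 3600 frames reaches minute 2, so 15 × 18 + 2 × 2 = 274 labels have been skipped so far.
Adding those back, label number 273330 + 274 = 273604 at 30 labels/s is 9120 s + 4 f = 2 h 32 min 0 s frame 4, i.e. 02:32:00;04.

02:32:00;04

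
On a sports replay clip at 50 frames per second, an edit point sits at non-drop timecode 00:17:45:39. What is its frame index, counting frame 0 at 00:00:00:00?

Total seconds to the label: (0 × 3600 + 17 × 60 + 45) = 1065.
Frame index = 1065 × 50 + 39 = 53289.

frame 53289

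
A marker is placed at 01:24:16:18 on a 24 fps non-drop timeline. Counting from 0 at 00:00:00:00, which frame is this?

121362

Total seconds to the label: (1 × 3600 + 24 × 60 + 16) = 5056.
Frame index = 5056 × 24 + 18 = 121362.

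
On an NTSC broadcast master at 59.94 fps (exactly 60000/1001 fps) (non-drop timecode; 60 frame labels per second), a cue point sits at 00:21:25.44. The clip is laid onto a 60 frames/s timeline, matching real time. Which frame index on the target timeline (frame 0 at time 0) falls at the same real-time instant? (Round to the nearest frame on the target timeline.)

Source frame index: (0×3600 + 21×60 + 25) × 60 + 44 = 77144.
Real time: 77144 / (60000/1001) = 9652643/7500 s.
Target frame: (9652643/7500) × (60) = 9652643/125 ≈ 77221.144 → 77221.

frame 77221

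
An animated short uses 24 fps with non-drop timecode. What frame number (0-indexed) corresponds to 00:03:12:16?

frame 4624

Total seconds to the label: (0 × 3600 + 3 × 60 + 12) = 192.
Frame index = 192 × 24 + 16 = 4624.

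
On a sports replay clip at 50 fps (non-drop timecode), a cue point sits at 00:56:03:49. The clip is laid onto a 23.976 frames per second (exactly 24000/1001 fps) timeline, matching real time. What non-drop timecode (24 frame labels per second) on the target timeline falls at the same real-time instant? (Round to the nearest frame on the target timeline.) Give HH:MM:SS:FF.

Source frame index: (0×3600 + 56×60 + 3) × 50 + 49 = 168199.
Real time: 168199 / (50) = 168199/50 s.
Target frame: (168199/50) × (24000/1001) = 80735520/1001 ≈ 80654.865 → 80655.
At 24 labels/s: frame 80655 → 00:56:00:15.

00:56:00:15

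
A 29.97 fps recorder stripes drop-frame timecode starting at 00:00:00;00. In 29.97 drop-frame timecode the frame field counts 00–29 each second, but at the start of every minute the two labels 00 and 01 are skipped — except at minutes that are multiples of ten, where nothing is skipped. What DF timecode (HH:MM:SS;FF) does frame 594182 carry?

Ten DF minutes hold 17982 frames, so frame 594182 lies in block 33 (frames 593406–611387) with 776 frames into that block.
The block's first minute is 1800 frames and the rest 1798 each; 776 frames reaches minute 0, so 33 × 18 + 0 × 2 = 594 labels have been skipped so far.
Adding those back, label number 594182 + 594 = 594776 at 30 labels/s is 19825 s + 26 f = 5 h 30 min 25 s frame 26, i.e. 05:30:25;26.

05:30:25;26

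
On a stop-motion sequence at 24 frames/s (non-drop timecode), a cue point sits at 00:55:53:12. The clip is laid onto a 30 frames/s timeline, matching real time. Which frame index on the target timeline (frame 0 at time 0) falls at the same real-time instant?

frame 100605

Source frame index: (0×3600 + 55×60 + 53) × 24 + 12 = 80484.
Real time: 80484 / (24) = 6707/2 s.
Target frame: (6707/2) × (30) = 100605.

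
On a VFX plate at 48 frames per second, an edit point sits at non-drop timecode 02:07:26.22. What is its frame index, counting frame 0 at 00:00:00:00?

Total seconds to the label: (2 × 3600 + 7 × 60 + 26) = 7646.
Frame index = 7646 × 48 + 22 = 367030.

frame 367030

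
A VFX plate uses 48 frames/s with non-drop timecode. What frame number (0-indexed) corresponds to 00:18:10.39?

52359

Total seconds to the label: (0 × 3600 + 18 × 60 + 10) = 1090.
Frame index = 1090 × 48 + 39 = 52359.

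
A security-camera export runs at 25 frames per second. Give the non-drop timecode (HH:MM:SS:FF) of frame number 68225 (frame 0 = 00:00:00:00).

68225 ÷ 25 = 2729 full seconds, remainder 0 frames.
2729 s = 0 h 45 min 29 s.
Timecode: 00:45:29:00.

00:45:29:00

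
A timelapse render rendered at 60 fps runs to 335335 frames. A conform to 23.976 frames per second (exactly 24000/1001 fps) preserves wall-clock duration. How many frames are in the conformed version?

Target frames = source frames × (target rate / source rate) = 335335 × (24000/1001)/(60) = 335335 × 400/1001 = 134000.

134000 frames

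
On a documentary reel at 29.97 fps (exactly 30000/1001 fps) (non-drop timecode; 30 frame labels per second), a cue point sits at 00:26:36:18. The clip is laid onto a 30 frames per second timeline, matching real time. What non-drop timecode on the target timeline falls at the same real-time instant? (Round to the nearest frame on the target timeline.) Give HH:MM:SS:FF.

00:26:38:06

Source frame index: (0×3600 + 26×60 + 36) × 30 + 18 = 47898.
Real time: 47898 / (30000/1001) = 7990983/5000 s.
Target frame: (7990983/5000) × (30) = 23972949/500 ≈ 47945.898 → 47946.
At 30 labels/s: frame 47946 → 00:26:38:06.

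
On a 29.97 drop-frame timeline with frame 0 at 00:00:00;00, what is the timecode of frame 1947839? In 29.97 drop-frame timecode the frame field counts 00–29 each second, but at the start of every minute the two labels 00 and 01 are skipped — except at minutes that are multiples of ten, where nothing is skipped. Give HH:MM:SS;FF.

18:03:12;29

Ten DF minutes hold 17982 frames, so frame 1947839 lies in block 108 (frames 1942056–1960037) with 5783 frames into that block.
The block's first minute is 1800 frames and the rest 1798 each; 5783 frames reaches minute 3, so 108 × 18 + 3 × 2 = 1950 labels have been skipped so far.
Adding those back, label number 1947839 + 1950 = 1949789 at 30 labels/s is 64992 s + 29 f = 18 h 3 min 12 s frame 29, i.e. 18:03:12;29.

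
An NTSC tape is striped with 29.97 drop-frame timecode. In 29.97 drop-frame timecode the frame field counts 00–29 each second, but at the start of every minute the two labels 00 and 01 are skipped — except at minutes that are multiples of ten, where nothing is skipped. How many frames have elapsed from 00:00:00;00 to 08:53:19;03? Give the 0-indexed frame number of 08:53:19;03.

Complete 10-minute blocks: 53, each 17982 frames → 953046.
Remaining 3 whole minutes in the current block: 1800 + 2 × 1798 = 5396 frames.
Within the current minute: 19 × 30 + 3 − 2 = 571 (labels ;00/;01 skipped at this minute). Total = 953046 + 5396 + 571 = 959013.

959013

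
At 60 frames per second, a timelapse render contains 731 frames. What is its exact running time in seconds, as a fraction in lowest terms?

Running time = 731 ÷ (60) = 731 × 1/60 = 731/60 s.

731/60 seconds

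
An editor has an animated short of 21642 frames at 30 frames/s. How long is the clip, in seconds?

Running time = 21642 / (30) = 721.4 s.

721.4 seconds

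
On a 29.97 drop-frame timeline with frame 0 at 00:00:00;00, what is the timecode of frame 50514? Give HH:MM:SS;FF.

00:28:05;16

Each 10-minute DF block holds 10 × 60 × 30 − 9 × 2 = 17982 frames. 50514 ÷ 17982 → 2 full blocks, remainder 14550.
Within the partial block the first minute is 1800 frames and each further minute 1798, so 8 further minute boundaries passed. Total skipped labels = 18 × 2 + 2 × 8 = 52.
Non-drop label index = 50514 + 52 = 50566; at 30 labels/s that is 00:28:05:16, i.e. DF 00:28:05;16.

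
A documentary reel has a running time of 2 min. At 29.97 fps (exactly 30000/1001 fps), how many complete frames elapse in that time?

2 min = 120 s.
Frames = 120 × 30000/1001 = 3600000/1001 ≈ 3596.4036.
Complete frames: 3596.

3596 frames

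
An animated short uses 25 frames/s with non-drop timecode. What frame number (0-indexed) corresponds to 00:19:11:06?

Total seconds to the label: (0 × 3600 + 19 × 60 + 11) = 1151.
Frame index = 1151 × 25 + 6 = 28781.

frame 28781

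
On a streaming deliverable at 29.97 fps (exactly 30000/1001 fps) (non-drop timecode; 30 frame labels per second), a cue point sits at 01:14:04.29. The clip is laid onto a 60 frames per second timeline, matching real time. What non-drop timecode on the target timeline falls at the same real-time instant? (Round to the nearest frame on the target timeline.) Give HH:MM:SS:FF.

Source frame index: (1×3600 + 14×60 + 4) × 30 + 29 = 133349.
Real time: 133349 / (30000/1001) = 133482349/30000 s.
Target frame: (133482349/30000) × (60) = 133482349/500 ≈ 266964.698 → 266965.
At 60 labels/s: frame 266965 → 01:14:09:25.

01:14:09:25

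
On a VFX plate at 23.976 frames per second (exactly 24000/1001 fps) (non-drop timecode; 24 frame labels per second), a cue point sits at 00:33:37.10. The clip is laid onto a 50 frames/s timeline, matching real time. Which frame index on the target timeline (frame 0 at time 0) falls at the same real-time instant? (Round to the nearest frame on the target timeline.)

Source frame index: (0×3600 + 33×60 + 37) × 24 + 10 = 48418.
Real time: 48418 / (24000/1001) = 24233209/12000 s.
Target frame: (24233209/12000) × (50) = 24233209/240 ≈ 100971.704 → 100972.

frame 100972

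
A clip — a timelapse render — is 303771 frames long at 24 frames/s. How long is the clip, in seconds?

12657.125 seconds

Running time = 303771 / (24) = 12657.125 s.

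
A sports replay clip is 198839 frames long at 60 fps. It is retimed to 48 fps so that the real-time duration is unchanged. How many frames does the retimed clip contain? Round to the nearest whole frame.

Frames at target rate = 198839 × (48) / (60) = 795356/5 ≈ 159071.200.
Nearest whole frame: 159071.

159071 frames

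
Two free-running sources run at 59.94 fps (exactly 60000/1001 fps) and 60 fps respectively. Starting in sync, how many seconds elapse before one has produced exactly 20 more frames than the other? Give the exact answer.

1001/3 seconds

The gap grows by |60 − 60000/1001| = 60/1001 frames per second.
Time for a 20-frame gap: 20 ÷ (60/1001) = 1001/3 s.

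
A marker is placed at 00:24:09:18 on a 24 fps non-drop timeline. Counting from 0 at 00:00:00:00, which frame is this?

Total seconds to the label: (0 × 3600 + 24 × 60 + 9) = 1449.
Frame index = 1449 × 24 + 18 = 34794.

frame 34794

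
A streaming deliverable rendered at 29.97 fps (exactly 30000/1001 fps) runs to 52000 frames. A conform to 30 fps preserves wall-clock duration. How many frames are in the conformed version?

52052 frames

Target frames = source frames × (target rate / source rate) = 52000 × (30)/(30000/1001) = 52000 × 1001/1000 = 52052.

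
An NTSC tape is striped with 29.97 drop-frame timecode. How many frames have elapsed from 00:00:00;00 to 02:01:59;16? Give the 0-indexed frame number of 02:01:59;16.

219368

As if non-drop at 30 labels/s: (2 × 3600 + 1 × 60 + 59) × 30 + 16 = 219586.
Minute boundaries passed: 121; those not divisible by 10: 121 − 12 = 109; dropped labels = 2 × 109 = 218.
Actual frame index = 219586 − 218 = 219368.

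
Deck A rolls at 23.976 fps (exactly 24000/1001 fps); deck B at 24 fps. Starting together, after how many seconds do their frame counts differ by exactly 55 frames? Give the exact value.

55055/24 seconds

The gap grows by |24 − 24000/1001| = 24/1001 frames per second.
Time for a 55-frame gap: 55 ÷ (24/1001) = 55055/24 s.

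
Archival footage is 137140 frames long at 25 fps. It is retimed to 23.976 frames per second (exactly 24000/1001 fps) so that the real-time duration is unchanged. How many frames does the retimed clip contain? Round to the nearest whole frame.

Frames at target rate = 137140 × (24000/1001) / (25) = 131654400/1001 ≈ 131522.877.
Nearest whole frame: 131523.

131523 frames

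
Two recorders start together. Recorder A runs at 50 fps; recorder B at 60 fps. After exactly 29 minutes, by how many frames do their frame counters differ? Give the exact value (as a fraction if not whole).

17400 frames

29 min = 1740 s.
A emits 50 × 1740 = 87000 frames; B emits 60 × 1740 = 104400.
Difference = 17400 frames; B is ahead of A.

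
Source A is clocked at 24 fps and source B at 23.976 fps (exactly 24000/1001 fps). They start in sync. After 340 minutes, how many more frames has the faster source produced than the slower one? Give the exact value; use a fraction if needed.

340 min = 20400 s.
A emits 24 × 20400 = 489600 frames; B emits 24000/1001 × 20400 = 489600000/1001.
Difference = 489600/1001 frames (≈ 489.1109); B is behind A.

489600/1001 frames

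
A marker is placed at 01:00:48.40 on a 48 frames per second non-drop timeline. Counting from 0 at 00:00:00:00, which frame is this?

175144

Total seconds to the label: (1 × 3600 + 0 × 60 + 48) = 3648.
Frame index = 3648 × 48 + 40 = 175144.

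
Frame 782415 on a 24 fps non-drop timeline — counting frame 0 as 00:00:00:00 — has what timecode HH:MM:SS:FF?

782415 ÷ 24 = 32600 full seconds, remainder 15 frames.
32600 s = 9 h 3 min 20 s.
Timecode: 09:03:20:15.

09:03:20:15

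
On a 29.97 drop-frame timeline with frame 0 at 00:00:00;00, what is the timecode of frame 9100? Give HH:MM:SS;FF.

00:05:03;20

Ten DF minutes hold 17982 frames, so frame 9100 lies in block 0 (frames 0–17981) with 9100 frames into that block.
The block's first minute is 1800 frames and the rest 1798 each; 9100 frames reaches minute 5, so 0 × 18 + 5 × 2 = 10 labels have been skipped so far.
Adding those back, label number 9100 + 10 = 9110 at 30 labels/s is 303 s + 20 f = 0 h 5 min 3 s frame 20, i.e. 00:05:03;20.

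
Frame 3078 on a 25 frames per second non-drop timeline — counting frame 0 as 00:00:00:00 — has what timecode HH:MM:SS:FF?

3078 ÷ 25 = 123 full seconds, remainder 3 frames.
123 s = 0 h 2 min 3 s.
Timecode: 00:02:03:03.

00:02:03:03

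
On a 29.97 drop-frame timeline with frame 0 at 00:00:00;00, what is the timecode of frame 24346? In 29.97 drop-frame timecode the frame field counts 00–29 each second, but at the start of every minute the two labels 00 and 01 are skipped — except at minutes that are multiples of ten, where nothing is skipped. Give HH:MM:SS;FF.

00:13:32;10

Ten DF minutes hold 17982 frames, so frame 24346 lies in block 1 (frames 17982–35963) with 6364 frames into that block.
The block's first minute is 1800 frames and the rest 1798 each; 6364 frames reaches minute 3, so 1 × 18 + 3 × 2 = 24 labels have been skipped so far.
Adding those back, label number 24346 + 24 = 24370 at 30 labels/s is 812 s + 10 f = 0 h 13 min 32 s frame 10, i.e. 00:13:32;10.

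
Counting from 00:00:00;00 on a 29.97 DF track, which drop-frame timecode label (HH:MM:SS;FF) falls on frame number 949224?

08:47:52;14

Each 10-minute DF block holds 10 × 60 × 30 − 9 × 2 = 17982 frames. 949224 ÷ 17982 → 52 full blocks, remainder 14160.
Within the partial block the first minute is 1800 frames and each further minute 1798, so 7 further minute boundaries passed. Total skipped labels = 18 × 52 + 2 × 7 = 950.
Non-drop label index = 949224 + 950 = 950174; at 30 labels/s that is 08:47:52:14, i.e. DF 08:47:52;14.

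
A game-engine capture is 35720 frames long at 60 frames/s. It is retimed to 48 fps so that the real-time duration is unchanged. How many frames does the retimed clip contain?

Frames at target rate = 35720 × (48) / (60) = 28576.

28576 frames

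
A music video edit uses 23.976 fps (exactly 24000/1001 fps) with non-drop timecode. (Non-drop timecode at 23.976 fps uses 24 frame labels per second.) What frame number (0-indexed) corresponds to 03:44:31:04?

frame 323308

Total seconds to the label: (3 × 3600 + 44 × 60 + 31) = 13471.
Frame index = 13471 × 24 + 4 = 323308.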